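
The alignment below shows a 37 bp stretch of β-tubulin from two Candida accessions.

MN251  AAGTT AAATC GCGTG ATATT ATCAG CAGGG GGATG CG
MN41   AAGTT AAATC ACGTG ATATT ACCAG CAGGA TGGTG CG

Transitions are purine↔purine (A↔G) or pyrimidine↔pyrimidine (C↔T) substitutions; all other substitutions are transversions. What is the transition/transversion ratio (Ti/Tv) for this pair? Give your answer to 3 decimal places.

Differing sites — 11:G/A (Ti); 22:T/C (Ti); 30:G/A (Ti); 31:G/T (Tv); 33:A/G (Ti).
Of the 5 differences, 4 transitions and 1 transversion, so Ti/Tv = 4/1 = 4.000.

4.000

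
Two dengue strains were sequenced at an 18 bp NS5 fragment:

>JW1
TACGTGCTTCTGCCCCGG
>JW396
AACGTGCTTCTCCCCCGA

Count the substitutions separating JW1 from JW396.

3

Differing sites — 1:T/A; 12:G/C; 18:G/A.
That gives 3 mismatches out of 18 aligned sites, so the Hamming distance is 3.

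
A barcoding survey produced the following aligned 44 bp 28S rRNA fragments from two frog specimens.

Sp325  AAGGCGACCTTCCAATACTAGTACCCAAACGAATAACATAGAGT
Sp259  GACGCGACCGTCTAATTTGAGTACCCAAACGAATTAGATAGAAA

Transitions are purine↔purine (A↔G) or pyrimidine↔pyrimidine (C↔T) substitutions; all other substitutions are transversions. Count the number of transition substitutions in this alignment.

4

Mismatches occur at site 1 (A↔G, transition), site 3 (G↔C, transversion), site 10 (T↔G, transversion), site 13 (C↔T, transition), site 17 (A↔T, transversion), site 18 (C↔T, transition), site 19 (T↔G, transversion), site 35 (A↔T, transversion), site 37 (C↔G, transversion), site 43 (G↔A, transition), site 44 (T↔A, transversion).
Of the 11 differences, 4 transitions and 7 transversions, so the answer is 4.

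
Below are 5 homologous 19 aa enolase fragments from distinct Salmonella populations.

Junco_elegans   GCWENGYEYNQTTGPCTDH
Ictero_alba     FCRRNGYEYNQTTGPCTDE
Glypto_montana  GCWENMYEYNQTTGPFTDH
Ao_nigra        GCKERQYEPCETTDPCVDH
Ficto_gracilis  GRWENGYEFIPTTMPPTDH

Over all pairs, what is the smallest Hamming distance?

Pairwise Hamming distances:
  Junco_elegans vs Ictero_alba: 4
  Junco_elegans vs Glypto_montana: 2
  Junco_elegans vs Ao_nigra: 8
  Junco_elegans vs Ficto_gracilis: 6
  Ictero_alba vs Glypto_montana: 6
  Ictero_alba vs Ao_nigra: 11
  Ictero_alba vs Ficto_gracilis: 10
  Glypto_montana vs Ao_nigra: 9
  Glypto_montana vs Ficto_gracilis: 7
  Ao_nigra vs Ficto_gracilis: 10
The smallest is 2, between Junco_elegans and Glypto_montana.

2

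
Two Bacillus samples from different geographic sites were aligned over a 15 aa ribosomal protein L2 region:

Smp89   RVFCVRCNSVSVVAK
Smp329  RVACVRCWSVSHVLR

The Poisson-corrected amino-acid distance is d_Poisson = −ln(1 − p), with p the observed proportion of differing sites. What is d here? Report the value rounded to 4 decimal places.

0.4055

Differing sites — 3:F/A; 8:N/W; 12:V/H; 14:A/L; 15:K/R.
p = 5/15 = 0.333333.
d = −ln(1 − 0.333333) = −ln(0.666667) = 0.4055.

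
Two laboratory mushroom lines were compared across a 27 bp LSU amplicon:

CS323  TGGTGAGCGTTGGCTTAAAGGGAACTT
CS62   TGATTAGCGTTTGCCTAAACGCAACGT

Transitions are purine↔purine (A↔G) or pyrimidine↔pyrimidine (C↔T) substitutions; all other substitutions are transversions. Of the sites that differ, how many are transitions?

2

The sequences differ at positions 3 (G/A, transition), 5 (G/T, transversion), 12 (G/T, transversion), 15 (T/C, transition), 20 (G/C, transversion), 22 (G/C, transversion), 26 (T/G, transversion).
Of the 7 differences, 2 transitions and 5 transversions, so the answer is 2.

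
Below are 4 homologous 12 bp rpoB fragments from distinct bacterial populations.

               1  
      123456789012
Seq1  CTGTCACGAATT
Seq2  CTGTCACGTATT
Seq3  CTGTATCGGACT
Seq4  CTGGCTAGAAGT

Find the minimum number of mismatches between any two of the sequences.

Pairwise Hamming distances:
  Seq1 vs Seq2: 1
  Seq1 vs Seq3: 4
  Seq1 vs Seq4: 4
  Seq2 vs Seq3: 4
  Seq2 vs Seq4: 5
  Seq3 vs Seq4: 5
The smallest is 1, between Seq1 and Seq2.

1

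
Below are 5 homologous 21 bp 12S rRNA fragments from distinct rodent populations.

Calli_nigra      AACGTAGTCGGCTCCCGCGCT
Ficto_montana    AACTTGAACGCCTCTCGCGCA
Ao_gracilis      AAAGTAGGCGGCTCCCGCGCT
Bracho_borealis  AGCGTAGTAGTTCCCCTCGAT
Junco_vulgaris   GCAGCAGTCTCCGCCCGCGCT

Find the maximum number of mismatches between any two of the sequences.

Pairwise Hamming distances:
  Calli_nigra vs Ficto_montana: 7
  Calli_nigra vs Ao_gracilis: 2
  Calli_nigra vs Bracho_borealis: 7
  Calli_nigra vs Junco_vulgaris: 7
  Ficto_montana vs Ao_gracilis: 8
  Ficto_montana vs Bracho_borealis: 13
  Ficto_montana vs Junco_vulgaris: 12
  Ao_gracilis vs Bracho_borealis: 9
  Ao_gracilis vs Junco_vulgaris: 7
  Bracho_borealis vs Junco_vulgaris: 11
The largest is 13, between Ficto_montana and Bracho_borealis.

13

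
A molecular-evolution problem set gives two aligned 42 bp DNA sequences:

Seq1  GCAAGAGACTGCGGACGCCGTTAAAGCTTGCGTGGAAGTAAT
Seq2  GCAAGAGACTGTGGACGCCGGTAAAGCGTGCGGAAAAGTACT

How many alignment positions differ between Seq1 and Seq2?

Mismatches occur at site 12 (C/T), site 21 (T/G), site 28 (T/G), site 33 (T/G), site 34 (G/A), site 35 (G/A), site 41 (A/C).
That gives 7 mismatches out of 42 aligned sites, so the Hamming distance is 7.

7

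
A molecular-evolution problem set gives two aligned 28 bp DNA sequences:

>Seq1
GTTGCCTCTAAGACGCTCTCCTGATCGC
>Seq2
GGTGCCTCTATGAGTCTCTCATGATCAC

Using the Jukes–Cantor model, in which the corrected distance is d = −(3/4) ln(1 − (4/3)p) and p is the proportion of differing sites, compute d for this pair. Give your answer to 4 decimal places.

0.2524

Differing sites — 2:T/G; 11:A/T; 14:C/G; 15:G/T; 21:C/A; 27:G/A.
p = 6/28 = 0.214286.
d = −0.75 · ln(1 − (4/3)·0.214286) = −0.75 · ln(0.714285) = −0.75 · (-0.336473) = 0.2524.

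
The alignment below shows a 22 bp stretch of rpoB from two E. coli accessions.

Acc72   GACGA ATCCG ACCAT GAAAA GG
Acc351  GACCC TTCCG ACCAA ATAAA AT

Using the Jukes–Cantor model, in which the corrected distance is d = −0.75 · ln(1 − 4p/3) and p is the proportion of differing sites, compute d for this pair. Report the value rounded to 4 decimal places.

Mismatches occur at site 4 (G→C), site 5 (A→C), site 6 (A→T), site 15 (T→A), site 16 (G→A), site 17 (A→T), site 21 (G→A), site 22 (G→T).
p = 8/22 = 0.363636.
d = −0.75 · ln(1 − (4/3)·0.363636) = −0.75 · ln(0.515152) = −0.75 · (-0.663293) = 0.4975.

0.4975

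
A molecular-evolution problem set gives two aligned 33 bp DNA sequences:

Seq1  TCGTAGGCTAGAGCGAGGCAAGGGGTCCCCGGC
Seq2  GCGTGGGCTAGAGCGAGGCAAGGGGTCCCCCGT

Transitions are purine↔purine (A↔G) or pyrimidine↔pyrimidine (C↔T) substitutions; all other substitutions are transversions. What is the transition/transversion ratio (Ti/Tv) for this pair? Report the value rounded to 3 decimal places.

Differing sites — 1:T/G (Tv); 5:A/G (Ti); 31:G/C (Tv); 33:C/T (Ti).
Of the 4 differences, 2 transitions and 2 transversions, so Ti/Tv = 2/2 = 1.000.

1.000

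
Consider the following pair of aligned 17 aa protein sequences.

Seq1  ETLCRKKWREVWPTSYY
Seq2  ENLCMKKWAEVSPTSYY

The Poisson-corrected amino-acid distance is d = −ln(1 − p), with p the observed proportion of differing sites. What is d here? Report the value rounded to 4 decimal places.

The sequences differ at positions 2 (T/N), 5 (R/M), 9 (R/A), 12 (W/S).
p = 4/17 = 0.235294.
d = −ln(1 − 0.235294) = −ln(0.764706) = 0.2683.

0.2683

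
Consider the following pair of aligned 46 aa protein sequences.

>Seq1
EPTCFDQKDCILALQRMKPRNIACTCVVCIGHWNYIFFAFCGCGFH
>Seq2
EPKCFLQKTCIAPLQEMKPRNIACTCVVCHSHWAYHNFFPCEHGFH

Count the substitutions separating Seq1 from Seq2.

Differing sites — 3:T/K; 6:D/L; 9:D/T; 12:L/A; 13:A/P; 16:R/E; 30:I/H; 31:G/S; 34:N/A; 36:I/H; 37:F/N; 39:A/F; 40:F/P; 42:G/E; 43:C/H.
That gives 15 mismatches out of 46 aligned sites, so the Hamming distance is 15.

15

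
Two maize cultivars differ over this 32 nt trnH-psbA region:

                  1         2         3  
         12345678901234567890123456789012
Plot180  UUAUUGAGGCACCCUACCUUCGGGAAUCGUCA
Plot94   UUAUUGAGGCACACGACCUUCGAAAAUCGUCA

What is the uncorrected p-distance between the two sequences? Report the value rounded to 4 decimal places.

Differing sites — 13:C/A; 15:U/G; 23:G/A; 24:G/A.
There are 4 differences over 32 sites, so p = 4/32 = 0.1250.

0.1250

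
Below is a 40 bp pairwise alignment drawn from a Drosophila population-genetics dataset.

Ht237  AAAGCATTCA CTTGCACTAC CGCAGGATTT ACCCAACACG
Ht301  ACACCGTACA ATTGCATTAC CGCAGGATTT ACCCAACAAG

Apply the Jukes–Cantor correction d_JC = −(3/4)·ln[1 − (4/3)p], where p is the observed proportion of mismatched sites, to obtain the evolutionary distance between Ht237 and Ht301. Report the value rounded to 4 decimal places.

The sequences differ at positions 2 (A/C), 4 (G/C), 6 (A/G), 8 (T/A), 11 (C/A), 17 (C/T), 39 (C/A).
p = 7/40 = 0.175000.
d = −0.75 · ln(1 − (4/3)·0.175000) = −0.75 · ln(0.766667) = −0.75 · (-0.265703) = 0.1993.

0.1993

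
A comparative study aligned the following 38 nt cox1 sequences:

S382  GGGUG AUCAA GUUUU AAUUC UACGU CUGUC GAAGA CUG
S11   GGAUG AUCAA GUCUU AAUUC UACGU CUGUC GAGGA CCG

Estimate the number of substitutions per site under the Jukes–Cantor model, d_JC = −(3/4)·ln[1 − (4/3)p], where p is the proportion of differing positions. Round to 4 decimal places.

0.1134

Differing sites — 3:G/A; 13:U/C; 33:A/G; 37:U/C.
p = 4/38 = 0.105263.
d = −0.75 · ln(1 − (4/3)·0.105263) = −0.75 · ln(0.859649) = −0.75 · (-0.151231) = 0.1134.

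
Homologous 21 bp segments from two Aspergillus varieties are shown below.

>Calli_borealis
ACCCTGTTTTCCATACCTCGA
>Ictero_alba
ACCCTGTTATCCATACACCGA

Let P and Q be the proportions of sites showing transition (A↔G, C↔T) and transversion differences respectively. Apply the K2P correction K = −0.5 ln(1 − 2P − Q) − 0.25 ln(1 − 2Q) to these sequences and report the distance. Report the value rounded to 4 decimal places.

Mismatches occur at site 9 (T/A, transversion), site 17 (C/A, transversion), site 18 (T/C, transition).
Of the 3 differences, 1 transition and 2 transversions over 21 sites: P = 1/21 = 0.047619, Q = 2/21 = 0.095238.
d = −0.5·ln(0.809524) − 0.25·ln(0.809524) = −0.5·(-0.211309) − 0.25·(-0.211309) = 0.1585.

0.1585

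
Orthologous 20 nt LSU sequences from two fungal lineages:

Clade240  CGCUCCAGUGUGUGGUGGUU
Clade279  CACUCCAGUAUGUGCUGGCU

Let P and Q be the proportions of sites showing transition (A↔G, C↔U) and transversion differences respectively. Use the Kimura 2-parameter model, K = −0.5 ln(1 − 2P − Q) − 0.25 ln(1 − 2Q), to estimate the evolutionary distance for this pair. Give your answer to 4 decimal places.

Mismatches occur at site 2 (G→A, transition), site 10 (G→A, transition), site 15 (G→C, transversion), site 19 (U→C, transition).
Of the 4 differences, 3 transitions and 1 transversion over 20 sites: P = 3/20 = 0.150000, Q = 1/20 = 0.050000.
d = −0.5·ln(0.650000) − 0.25·ln(0.900000) = −0.5·(-0.430783) − 0.25·(-0.105361) = 0.2417.

0.2417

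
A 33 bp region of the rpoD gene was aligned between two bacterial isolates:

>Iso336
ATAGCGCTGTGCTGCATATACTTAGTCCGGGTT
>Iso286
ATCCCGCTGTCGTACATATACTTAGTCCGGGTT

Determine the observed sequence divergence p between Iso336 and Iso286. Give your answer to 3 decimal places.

Mismatches occur at site 3 (A→C), site 4 (G→C), site 11 (G→C), site 12 (C→G), site 14 (G→A).
There are 5 differences over 33 sites, so p = 5/33 = 0.152.

0.152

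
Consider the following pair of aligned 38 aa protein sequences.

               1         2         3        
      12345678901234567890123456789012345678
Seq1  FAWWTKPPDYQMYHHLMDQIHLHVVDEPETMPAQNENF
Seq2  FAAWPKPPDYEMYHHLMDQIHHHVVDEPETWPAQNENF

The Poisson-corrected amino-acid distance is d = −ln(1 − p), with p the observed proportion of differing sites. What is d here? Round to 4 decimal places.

The sequences differ at positions 3 (W/A), 5 (T/P), 11 (Q/E), 22 (L/H), 31 (M/W).
p = 5/38 = 0.131579.
d = −ln(1 − 0.131579) = −ln(0.868421) = 0.1411.

0.1411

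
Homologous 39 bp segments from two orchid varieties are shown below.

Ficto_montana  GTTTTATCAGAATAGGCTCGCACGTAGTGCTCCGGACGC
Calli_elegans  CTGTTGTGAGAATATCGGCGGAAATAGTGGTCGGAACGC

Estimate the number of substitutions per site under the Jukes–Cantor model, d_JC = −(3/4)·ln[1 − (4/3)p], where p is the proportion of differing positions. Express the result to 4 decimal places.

0.4885

Differing sites — 1:G/C; 3:T/G; 6:A/G; 8:C/G; 15:G/T; 16:G/C; 17:C/G; 18:T/G; 21:C/G; 23:C/A; 24:G/A; 30:C/G; 33:C/G; 35:G/A.
p = 14/39 = 0.358974.
d = −0.75 · ln(1 − (4/3)·0.358974) = −0.75 · ln(0.521368) = −0.75 · (-0.651299) = 0.4885.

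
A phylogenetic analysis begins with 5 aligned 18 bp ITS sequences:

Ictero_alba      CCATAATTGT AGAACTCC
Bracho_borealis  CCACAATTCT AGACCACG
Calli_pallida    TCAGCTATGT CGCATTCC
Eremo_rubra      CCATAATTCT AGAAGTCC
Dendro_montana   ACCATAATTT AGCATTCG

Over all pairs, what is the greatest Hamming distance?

Pairwise Hamming distances:
  Ictero_alba vs Bracho_borealis: 5
  Ictero_alba vs Calli_pallida: 8
  Ictero_alba vs Eremo_rubra: 2
  Ictero_alba vs Dendro_montana: 9
  Bracho_borealis vs Calli_pallida: 12
  Bracho_borealis vs Eremo_rubra: 5
  Bracho_borealis vs Dendro_montana: 10
  Calli_pallida vs Eremo_rubra: 9
  Calli_pallida vs Dendro_montana: 8
  Eremo_rubra vs Dendro_montana: 9
The largest is 12, between Bracho_borealis and Calli_pallida.

12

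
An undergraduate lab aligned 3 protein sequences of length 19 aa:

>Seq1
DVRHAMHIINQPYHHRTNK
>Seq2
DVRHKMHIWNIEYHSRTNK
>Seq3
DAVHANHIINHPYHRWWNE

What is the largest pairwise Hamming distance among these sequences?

Pairwise Hamming distances:
  Seq1 vs Seq2: 5
  Seq1 vs Seq3: 8
  Seq2 vs Seq3: 11
The largest is 11, between Seq2 and Seq3.

11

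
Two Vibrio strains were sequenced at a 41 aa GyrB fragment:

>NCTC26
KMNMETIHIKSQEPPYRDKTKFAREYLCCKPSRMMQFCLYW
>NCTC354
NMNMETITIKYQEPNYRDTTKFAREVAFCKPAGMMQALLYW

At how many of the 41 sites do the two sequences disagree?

12

The sequences differ at positions 1 (K/N), 8 (H/T), 11 (S/Y), 15 (P/N), 19 (K/T), 26 (Y/V), 27 (L/A), 28 (C/F), 32 (S/A), 33 (R/G), 37 (F/A), 38 (C/L).
That gives 12 mismatches out of 41 aligned sites, so the Hamming distance is 12.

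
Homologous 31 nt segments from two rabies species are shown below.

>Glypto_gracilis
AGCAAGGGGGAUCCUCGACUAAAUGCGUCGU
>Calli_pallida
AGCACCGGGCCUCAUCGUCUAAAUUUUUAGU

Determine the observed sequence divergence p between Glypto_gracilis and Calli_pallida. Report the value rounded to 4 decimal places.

0.3226

Mismatches occur at site 5 (A/C), site 6 (G/C), site 10 (G/C), site 11 (A/C), site 14 (C/A), site 18 (A/U), site 25 (G/U), site 26 (C/U), site 27 (G/U), site 29 (C/A).
There are 10 differences over 31 sites, so p = 10/31 = 0.3226.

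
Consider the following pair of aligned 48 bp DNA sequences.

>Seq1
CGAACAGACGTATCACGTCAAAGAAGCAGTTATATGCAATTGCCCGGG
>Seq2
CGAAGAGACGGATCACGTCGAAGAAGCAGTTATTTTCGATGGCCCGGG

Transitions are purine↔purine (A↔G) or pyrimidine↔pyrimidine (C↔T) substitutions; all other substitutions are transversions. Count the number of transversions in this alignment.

5

Mismatches occur at site 5 (C/G, transversion), site 11 (T/G, transversion), site 20 (A/G, transition), site 34 (A/T, transversion), site 36 (G/T, transversion), site 38 (A/G, transition), site 41 (T/G, transversion).
Of the 7 differences, 2 transitions and 5 transversions, so the answer is 5.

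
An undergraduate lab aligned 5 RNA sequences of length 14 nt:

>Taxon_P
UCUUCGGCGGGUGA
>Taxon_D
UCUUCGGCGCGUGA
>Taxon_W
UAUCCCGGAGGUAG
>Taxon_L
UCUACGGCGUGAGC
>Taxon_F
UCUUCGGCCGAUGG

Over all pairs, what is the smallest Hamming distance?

Pairwise Hamming distances:
  Taxon_P vs Taxon_D: 1
  Taxon_P vs Taxon_W: 7
  Taxon_P vs Taxon_L: 4
  Taxon_P vs Taxon_F: 3
  Taxon_D vs Taxon_W: 8
  Taxon_D vs Taxon_L: 4
  Taxon_D vs Taxon_F: 4
  Taxon_W vs Taxon_L: 9
  Taxon_W vs Taxon_F: 7
  Taxon_L vs Taxon_F: 6
The smallest is 1, between Taxon_P and Taxon_D.

1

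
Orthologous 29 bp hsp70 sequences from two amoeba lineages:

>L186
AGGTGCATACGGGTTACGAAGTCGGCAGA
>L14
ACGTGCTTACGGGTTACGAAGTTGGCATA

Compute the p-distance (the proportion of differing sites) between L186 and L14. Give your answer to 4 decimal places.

0.1379

The sequences differ at positions 2 (G/C), 7 (A/T), 23 (C/T), 28 (G/T).
There are 4 differences over 29 sites, so p = 4/29 = 0.1379.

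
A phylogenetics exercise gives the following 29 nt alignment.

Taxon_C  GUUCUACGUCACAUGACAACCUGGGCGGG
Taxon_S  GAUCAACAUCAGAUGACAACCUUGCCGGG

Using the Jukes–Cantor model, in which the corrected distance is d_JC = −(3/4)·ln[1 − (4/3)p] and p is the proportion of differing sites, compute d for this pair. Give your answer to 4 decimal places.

Differing sites — 2:U/A; 5:U/A; 8:G/A; 12:C/G; 23:G/U; 25:G/C.
p = 6/29 = 0.206897.
d = −0.75 · ln(1 − (4/3)·0.206897) = −0.75 · ln(0.724137) = −0.75 · (-0.322775) = 0.2421.

0.2421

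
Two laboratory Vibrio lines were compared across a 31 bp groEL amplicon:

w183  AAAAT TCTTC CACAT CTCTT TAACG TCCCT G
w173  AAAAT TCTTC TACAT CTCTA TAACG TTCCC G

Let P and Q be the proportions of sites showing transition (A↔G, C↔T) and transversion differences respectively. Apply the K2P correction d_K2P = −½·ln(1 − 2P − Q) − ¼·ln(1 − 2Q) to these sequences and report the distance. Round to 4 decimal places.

Differing sites — 11:C/T (Ti); 20:T/A (Tv); 27:C/T (Ti); 30:T/C (Ti).
Of the 4 differences, 3 transitions and 1 transversion over 31 sites: P = 3/31 = 0.096774, Q = 1/31 = 0.032258.
d = −0.5·ln(0.774194) − 0.25·ln(0.935484) = −0.5·(-0.255933) − 0.25·(-0.066691) = 0.1446.

0.1446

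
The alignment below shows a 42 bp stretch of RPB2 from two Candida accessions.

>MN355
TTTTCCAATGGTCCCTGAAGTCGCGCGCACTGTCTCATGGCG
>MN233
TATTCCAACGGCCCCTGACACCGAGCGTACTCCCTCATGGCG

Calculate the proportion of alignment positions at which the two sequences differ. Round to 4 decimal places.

0.2381

The sequences differ at positions 2 (T/A), 9 (T/C), 12 (T/C), 19 (A/C), 20 (G/A), 21 (T/C), 24 (C/A), 28 (C/T), 32 (G/C), 33 (T/C).
There are 10 differences over 42 sites, so p = 10/42 = 0.2381.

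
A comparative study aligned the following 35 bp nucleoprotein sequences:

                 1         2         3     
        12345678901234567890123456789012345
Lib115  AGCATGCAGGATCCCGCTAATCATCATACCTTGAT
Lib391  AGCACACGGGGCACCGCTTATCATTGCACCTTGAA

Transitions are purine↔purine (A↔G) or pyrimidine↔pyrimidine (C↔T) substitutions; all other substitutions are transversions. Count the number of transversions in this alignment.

The sequences differ at positions 5 (T/C, transition), 6 (G/A, transition), 8 (A/G, transition), 11 (A/G, transition), 12 (T/C, transition), 13 (C/A, transversion), 19 (A/T, transversion), 25 (C/T, transition), 26 (A/G, transition), 27 (T/C, transition), 35 (T/A, transversion).
Of the 11 differences, 8 transitions and 3 transversions, so the answer is 3.

3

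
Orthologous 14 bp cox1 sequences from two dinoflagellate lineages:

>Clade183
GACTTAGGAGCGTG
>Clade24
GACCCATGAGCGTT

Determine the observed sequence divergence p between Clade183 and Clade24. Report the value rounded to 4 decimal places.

Mismatches occur at site 4 (T↔C), site 5 (T↔C), site 7 (G↔T), site 14 (G↔T).
There are 4 differences over 14 sites, so p = 4/14 = 0.2857.

0.2857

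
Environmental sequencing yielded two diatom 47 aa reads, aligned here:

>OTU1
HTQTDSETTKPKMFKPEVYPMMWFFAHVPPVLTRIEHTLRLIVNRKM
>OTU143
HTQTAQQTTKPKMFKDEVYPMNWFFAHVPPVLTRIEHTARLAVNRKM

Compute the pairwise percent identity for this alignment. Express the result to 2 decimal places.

85.11%

Mismatches occur at site 5 (D→A), site 6 (S→Q), site 7 (E→Q), site 16 (P→D), site 22 (M→N), site 39 (L→A), site 42 (I→A).
40 of the 47 sites match, so the percent identity is 40/47 × 100 = 85.11%.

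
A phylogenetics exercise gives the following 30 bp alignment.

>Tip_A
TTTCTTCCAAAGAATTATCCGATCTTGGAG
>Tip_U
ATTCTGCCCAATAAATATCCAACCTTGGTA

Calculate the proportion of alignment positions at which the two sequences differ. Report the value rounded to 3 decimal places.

The sequences differ at positions 1 (T/A), 6 (T/G), 9 (A/C), 12 (G/T), 15 (T/A), 21 (G/A), 23 (T/C), 29 (A/T), 30 (G/A).
There are 9 differences over 30 sites, so p = 9/30 = 0.300.

0.300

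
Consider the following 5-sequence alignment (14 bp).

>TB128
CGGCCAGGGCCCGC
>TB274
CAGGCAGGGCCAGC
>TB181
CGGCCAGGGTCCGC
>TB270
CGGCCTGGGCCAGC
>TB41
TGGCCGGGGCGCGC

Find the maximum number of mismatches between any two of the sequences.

6

Pairwise Hamming distances:
  TB128 vs TB274: 3
  TB128 vs TB181: 1
  TB128 vs TB270: 2
  TB128 vs TB41: 3
  TB274 vs TB181: 4
  TB274 vs TB270: 3
  TB274 vs TB41: 6
  TB181 vs TB270: 3
  TB181 vs TB41: 4
  TB270 vs TB41: 4
The largest is 6, between TB274 and TB41.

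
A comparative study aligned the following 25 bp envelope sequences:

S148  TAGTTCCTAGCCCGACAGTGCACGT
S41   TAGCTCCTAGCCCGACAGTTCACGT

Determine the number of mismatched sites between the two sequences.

2

The sequences differ at positions 4 (T/C), 20 (G/T).
That gives 2 mismatches out of 25 aligned sites, so the Hamming distance is 2.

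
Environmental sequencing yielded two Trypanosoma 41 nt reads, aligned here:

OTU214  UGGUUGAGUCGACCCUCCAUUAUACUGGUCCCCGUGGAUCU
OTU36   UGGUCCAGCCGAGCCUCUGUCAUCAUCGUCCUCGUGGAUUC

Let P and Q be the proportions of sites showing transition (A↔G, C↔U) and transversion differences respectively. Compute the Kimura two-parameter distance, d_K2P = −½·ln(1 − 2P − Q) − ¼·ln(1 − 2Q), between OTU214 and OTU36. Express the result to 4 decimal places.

Mismatches occur at site 5 (U/C, transition), site 6 (G/C, transversion), site 9 (U/C, transition), site 13 (C/G, transversion), site 18 (C/U, transition), site 19 (A/G, transition), site 21 (U/C, transition), site 24 (A/C, transversion), site 25 (C/A, transversion), site 27 (G/C, transversion), site 32 (C/U, transition), site 40 (C/U, transition), site 41 (U/C, transition).
Of the 13 differences, 8 transitions and 5 transversions over 41 sites: P = 8/41 = 0.195122, Q = 5/41 = 0.121951.
d = −0.5·ln(0.487805) − 0.25·ln(0.756098) = −0.5·(-0.717840) − 0.25·(-0.279584) = 0.4288.

0.4288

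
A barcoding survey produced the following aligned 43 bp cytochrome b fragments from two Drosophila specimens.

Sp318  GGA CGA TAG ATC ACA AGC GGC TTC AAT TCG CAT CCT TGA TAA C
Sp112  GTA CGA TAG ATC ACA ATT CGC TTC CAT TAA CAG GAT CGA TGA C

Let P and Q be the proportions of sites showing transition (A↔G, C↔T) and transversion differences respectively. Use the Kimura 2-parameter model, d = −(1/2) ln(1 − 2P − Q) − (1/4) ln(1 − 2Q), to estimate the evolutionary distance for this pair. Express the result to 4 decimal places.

0.3490

Mismatches occur at site 2 (G/T, transversion), site 17 (G/T, transversion), site 18 (C/T, transition), site 19 (G/C, transversion), site 25 (A/C, transversion), site 29 (C/A, transversion), site 30 (G/A, transition), site 33 (T/G, transversion), site 34 (C/G, transversion), site 35 (C/A, transversion), site 37 (T/C, transition), site 41 (A/G, transition).
Of the 12 differences, 4 transitions and 8 transversions over 43 sites: P = 4/43 = 0.093023, Q = 8/43 = 0.186047.
d = −0.5·ln(0.627907) − 0.25·ln(0.627906) = −0.5·(-0.465363) − 0.25·(-0.465365) = 0.3490.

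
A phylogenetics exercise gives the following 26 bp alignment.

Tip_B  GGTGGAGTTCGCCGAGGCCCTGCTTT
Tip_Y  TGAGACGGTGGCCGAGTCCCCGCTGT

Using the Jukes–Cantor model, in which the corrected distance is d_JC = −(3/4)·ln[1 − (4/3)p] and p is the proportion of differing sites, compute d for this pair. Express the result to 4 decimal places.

0.4643

Mismatches occur at site 1 (G/T), site 3 (T/A), site 5 (G/A), site 6 (A/C), site 8 (T/G), site 10 (C/G), site 17 (G/T), site 21 (T/C), site 25 (T/G).
p = 9/26 = 0.346154.
d = −0.75 · ln(1 − (4/3)·0.346154) = −0.75 · ln(0.538461) = −0.75 · (-0.619040) = 0.4643.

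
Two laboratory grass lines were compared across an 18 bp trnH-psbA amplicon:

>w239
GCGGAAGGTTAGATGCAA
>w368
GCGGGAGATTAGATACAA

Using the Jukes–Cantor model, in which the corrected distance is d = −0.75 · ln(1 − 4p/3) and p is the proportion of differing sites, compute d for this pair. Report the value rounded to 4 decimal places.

0.1885

Mismatches occur at site 5 (A→G), site 8 (G→A), site 15 (G→A).
p = 3/18 = 0.166667.
d = −0.75 · ln(1 − (4/3)·0.166667) = −0.75 · ln(0.777777) = −0.75 · (-0.251315) = 0.1885.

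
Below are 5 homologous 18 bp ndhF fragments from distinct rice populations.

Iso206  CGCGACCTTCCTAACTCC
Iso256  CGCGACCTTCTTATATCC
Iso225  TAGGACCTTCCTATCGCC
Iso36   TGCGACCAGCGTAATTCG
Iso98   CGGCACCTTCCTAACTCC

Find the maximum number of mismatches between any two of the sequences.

9

Pairwise Hamming distances:
  Iso206 vs Iso256: 3
  Iso206 vs Iso225: 5
  Iso206 vs Iso36: 6
  Iso206 vs Iso98: 2
  Iso256 vs Iso225: 6
  Iso256 vs Iso36: 7
  Iso256 vs Iso98: 5
  Iso225 vs Iso36: 9
  Iso225 vs Iso98: 5
  Iso36 vs Iso98: 8
The largest is 9, between Iso225 and Iso36.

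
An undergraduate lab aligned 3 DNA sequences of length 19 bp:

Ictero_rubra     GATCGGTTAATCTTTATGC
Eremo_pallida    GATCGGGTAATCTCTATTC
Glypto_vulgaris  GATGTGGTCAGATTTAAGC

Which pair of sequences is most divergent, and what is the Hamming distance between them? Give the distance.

Pairwise Hamming distances:
  Ictero_rubra vs Eremo_pallida: 3
  Ictero_rubra vs Glypto_vulgaris: 7
  Eremo_pallida vs Glypto_vulgaris: 8
The largest is 8, between Eremo_pallida and Glypto_vulgaris.

8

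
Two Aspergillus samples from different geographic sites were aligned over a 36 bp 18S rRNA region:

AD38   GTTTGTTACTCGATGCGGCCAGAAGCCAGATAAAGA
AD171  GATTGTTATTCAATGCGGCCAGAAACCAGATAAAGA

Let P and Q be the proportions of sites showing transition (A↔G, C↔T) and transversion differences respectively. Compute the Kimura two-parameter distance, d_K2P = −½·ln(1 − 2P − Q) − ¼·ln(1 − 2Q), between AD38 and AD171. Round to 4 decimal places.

0.1224

Differing sites — 2:T/A (Tv); 9:C/T (Ti); 12:G/A (Ti); 25:G/A (Ti).
Of the 4 differences, 3 transitions and 1 transversion over 36 sites: P = 3/36 = 0.083333, Q = 1/36 = 0.027778.
d = −0.5·ln(0.805556) − 0.25·ln(0.944444) = −0.5·(-0.216223) − 0.25·(-0.057159) = 0.1224.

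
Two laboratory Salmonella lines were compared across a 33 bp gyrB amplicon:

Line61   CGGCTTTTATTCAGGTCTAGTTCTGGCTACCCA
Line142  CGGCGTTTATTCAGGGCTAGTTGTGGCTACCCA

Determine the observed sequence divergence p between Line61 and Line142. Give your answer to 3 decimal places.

The sequences differ at positions 5 (T/G), 16 (T/G), 23 (C/G).
There are 3 differences over 33 sites, so p = 3/33 = 0.091.

0.091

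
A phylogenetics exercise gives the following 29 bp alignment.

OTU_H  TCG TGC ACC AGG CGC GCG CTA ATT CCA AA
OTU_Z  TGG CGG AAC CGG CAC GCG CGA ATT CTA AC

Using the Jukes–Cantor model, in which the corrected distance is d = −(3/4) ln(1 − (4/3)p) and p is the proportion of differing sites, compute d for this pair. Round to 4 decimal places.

The sequences differ at positions 2 (C/G), 4 (T/C), 6 (C/G), 8 (C/A), 10 (A/C), 14 (G/A), 20 (T/G), 26 (C/T), 29 (A/C).
p = 9/29 = 0.310345.
d = −0.75 · ln(1 − (4/3)·0.310345) = −0.75 · ln(0.586207) = −0.75 · (-0.534082) = 0.4006.

0.4006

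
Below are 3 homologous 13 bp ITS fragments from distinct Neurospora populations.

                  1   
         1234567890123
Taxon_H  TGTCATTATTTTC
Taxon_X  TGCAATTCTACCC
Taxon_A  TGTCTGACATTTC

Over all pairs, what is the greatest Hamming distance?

9

Pairwise Hamming distances:
  Taxon_H vs Taxon_X: 6
  Taxon_H vs Taxon_A: 5
  Taxon_X vs Taxon_A: 9
The largest is 9, between Taxon_X and Taxon_A.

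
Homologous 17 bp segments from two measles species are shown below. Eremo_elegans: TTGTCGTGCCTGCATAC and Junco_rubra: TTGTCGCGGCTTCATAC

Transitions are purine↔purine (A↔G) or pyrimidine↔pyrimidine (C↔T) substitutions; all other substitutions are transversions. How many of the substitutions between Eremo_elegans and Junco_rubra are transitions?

1

Differing sites — 7:T/C (Ti); 9:C/G (Tv); 12:G/T (Tv).
Of the 3 differences, 1 transition and 2 transversions, so the answer is 1.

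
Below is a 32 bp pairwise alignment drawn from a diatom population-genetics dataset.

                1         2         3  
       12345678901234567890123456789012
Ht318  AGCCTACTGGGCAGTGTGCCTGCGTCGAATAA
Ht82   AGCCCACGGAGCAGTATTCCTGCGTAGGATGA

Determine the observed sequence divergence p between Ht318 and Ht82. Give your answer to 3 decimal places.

The sequences differ at positions 5 (T/C), 8 (T/G), 10 (G/A), 16 (G/A), 18 (G/T), 26 (C/A), 28 (A/G), 31 (A/G).
There are 8 differences over 32 sites, so p = 8/32 = 0.250.

0.250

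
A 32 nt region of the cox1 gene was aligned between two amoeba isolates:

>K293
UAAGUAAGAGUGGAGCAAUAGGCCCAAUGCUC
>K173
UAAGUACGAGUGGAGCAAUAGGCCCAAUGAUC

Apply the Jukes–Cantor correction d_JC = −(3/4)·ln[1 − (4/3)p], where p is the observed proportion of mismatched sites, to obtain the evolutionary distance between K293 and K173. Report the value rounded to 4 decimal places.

The sequences differ at positions 7 (A/C), 30 (C/A).
p = 2/32 = 0.062500.
d = −0.75 · ln(1 − (4/3)·0.062500) = −0.75 · ln(0.916667) = −0.75 · (-0.087011) = 0.0653.

0.0653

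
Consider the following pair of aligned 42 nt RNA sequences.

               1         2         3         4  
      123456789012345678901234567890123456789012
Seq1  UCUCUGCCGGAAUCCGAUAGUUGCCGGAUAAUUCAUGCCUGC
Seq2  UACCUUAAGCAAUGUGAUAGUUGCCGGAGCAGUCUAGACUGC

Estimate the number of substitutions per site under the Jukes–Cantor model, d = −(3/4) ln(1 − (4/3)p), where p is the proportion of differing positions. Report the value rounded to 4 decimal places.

The sequences differ at positions 2 (C/A), 3 (U/C), 6 (G/U), 7 (C/A), 8 (C/A), 10 (G/C), 14 (C/G), 15 (C/U), 29 (U/G), 30 (A/C), 32 (U/G), 35 (A/U), 36 (U/A), 38 (C/A).
p = 14/42 = 0.333333.
d = −0.75 · ln(1 − (4/3)·0.333333) = −0.75 · ln(0.555556) = −0.75 · (-0.587786) = 0.4408.

0.4408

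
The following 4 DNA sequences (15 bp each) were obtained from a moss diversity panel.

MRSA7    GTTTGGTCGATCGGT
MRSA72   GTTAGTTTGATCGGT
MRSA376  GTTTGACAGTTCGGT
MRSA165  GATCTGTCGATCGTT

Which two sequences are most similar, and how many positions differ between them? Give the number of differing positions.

3

Pairwise Hamming distances:
  MRSA7 vs MRSA72: 3
  MRSA7 vs MRSA376: 4
  MRSA7 vs MRSA165: 4
  MRSA72 vs MRSA376: 5
  MRSA72 vs MRSA165: 6
  MRSA376 vs MRSA165: 8
The smallest is 3, between MRSA7 and MRSA72.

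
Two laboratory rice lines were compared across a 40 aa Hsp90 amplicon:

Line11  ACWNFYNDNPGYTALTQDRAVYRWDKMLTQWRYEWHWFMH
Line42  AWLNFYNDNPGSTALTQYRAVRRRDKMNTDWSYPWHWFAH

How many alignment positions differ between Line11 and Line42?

11

The sequences differ at positions 2 (C/W), 3 (W/L), 12 (Y/S), 18 (D/Y), 22 (Y/R), 24 (W/R), 28 (L/N), 30 (Q/D), 32 (R/S), 34 (E/P), 39 (M/A).
That gives 11 mismatches out of 40 aligned sites, so the Hamming distance is 11.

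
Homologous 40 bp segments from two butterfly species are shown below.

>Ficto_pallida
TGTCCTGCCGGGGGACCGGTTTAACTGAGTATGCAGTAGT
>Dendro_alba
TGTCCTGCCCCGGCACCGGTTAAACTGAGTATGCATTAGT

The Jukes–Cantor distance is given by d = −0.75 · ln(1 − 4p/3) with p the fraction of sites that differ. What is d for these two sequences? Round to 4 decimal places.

0.1367

The sequences differ at positions 10 (G/C), 11 (G/C), 14 (G/C), 22 (T/A), 36 (G/T).
p = 5/40 = 0.125000.
d = −0.75 · ln(1 − (4/3)·0.125000) = −0.75 · ln(0.833333) = −0.75 · (-0.182322) = 0.1367.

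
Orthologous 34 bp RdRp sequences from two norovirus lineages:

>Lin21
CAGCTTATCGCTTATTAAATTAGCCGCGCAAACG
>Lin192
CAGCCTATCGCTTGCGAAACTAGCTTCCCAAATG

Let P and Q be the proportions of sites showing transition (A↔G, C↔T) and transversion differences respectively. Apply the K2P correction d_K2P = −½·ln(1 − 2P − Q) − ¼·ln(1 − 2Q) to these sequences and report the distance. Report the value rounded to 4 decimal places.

The sequences differ at positions 5 (T/C, transition), 14 (A/G, transition), 15 (T/C, transition), 16 (T/G, transversion), 20 (T/C, transition), 25 (C/T, transition), 26 (G/T, transversion), 28 (G/C, transversion), 33 (C/T, transition).
Of the 9 differences, 6 transitions and 3 transversions over 34 sites: P = 6/34 = 0.176471, Q = 3/34 = 0.088235.
d = −0.5·ln(0.558823) − 0.25·ln(0.823530) = −0.5·(-0.581922) − 0.25·(-0.194155) = 0.3395.

0.3395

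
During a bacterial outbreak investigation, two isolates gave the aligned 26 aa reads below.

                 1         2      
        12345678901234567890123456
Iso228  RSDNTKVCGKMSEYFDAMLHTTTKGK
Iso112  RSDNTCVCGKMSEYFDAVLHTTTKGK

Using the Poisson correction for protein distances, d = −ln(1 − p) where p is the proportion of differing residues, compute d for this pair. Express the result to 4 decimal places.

0.0800

Differing sites — 6:K/C; 18:M/V.
p = 2/26 = 0.076923.
d = −ln(1 − 0.076923) = −ln(0.923077) = 0.0800.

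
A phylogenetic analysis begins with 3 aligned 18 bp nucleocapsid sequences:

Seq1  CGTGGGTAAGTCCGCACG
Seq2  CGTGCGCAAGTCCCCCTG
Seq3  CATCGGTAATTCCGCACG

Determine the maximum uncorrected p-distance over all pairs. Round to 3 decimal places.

Pairwise Hamming distances:
  Seq1 vs Seq2: 5
  Seq1 vs Seq3: 3
  Seq2 vs Seq3: 8
The largest is 8 mismatches, between Seq2 and Seq3; p = 8/18 = 0.444.

0.444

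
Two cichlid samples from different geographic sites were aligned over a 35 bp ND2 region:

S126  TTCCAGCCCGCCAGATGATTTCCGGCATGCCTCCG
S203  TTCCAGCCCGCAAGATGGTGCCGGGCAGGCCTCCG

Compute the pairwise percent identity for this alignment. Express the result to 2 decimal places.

82.86%

Mismatches occur at site 12 (C↔A), site 18 (A↔G), site 20 (T↔G), site 21 (T↔C), site 23 (C↔G), site 28 (T↔G).
29 of the 35 sites match, so the percent identity is 29/35 × 100 = 82.86%.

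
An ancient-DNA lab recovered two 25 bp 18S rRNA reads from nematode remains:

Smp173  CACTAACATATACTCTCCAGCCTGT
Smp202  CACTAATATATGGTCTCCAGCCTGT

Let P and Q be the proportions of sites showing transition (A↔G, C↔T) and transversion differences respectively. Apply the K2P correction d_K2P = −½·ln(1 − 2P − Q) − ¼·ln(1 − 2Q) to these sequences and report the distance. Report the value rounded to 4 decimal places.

0.1324

Differing sites — 7:C/T (Ti); 12:A/G (Ti); 13:C/G (Tv).
Of the 3 differences, 2 transitions and 1 transversion over 25 sites: P = 2/25 = 0.080000, Q = 1/25 = 0.040000.
d = −0.5·ln(0.800000) − 0.25·ln(0.920000) = −0.5·(-0.223144) − 0.25·(-0.083382) = 0.1324.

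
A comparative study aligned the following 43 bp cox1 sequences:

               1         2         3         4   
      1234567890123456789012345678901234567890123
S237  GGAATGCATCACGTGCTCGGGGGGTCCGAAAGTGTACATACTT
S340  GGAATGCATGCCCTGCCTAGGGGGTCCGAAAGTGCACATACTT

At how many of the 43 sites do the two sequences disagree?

7

Mismatches occur at site 10 (C↔G), site 11 (A↔C), site 13 (G↔C), site 17 (T↔C), site 18 (C↔T), site 19 (G↔A), site 35 (T↔C).
That gives 7 mismatches out of 43 aligned sites, so the Hamming distance is 7.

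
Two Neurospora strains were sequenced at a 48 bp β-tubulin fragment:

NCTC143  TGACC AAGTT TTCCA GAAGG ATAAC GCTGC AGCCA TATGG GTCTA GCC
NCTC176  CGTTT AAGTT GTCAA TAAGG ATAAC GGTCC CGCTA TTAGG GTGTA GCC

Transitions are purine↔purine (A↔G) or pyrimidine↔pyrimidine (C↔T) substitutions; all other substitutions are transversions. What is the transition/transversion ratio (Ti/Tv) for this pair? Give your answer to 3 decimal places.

Mismatches occur at site 1 (T/C, transition), site 3 (A/T, transversion), site 4 (C/T, transition), site 5 (C/T, transition), site 11 (T/G, transversion), site 14 (C/A, transversion), site 16 (G/T, transversion), site 27 (C/G, transversion), site 29 (G/C, transversion), site 31 (A/C, transversion), site 34 (C/T, transition), site 37 (A/T, transversion), site 38 (T/A, transversion), site 43 (C/G, transversion).
Of the 14 differences, 4 transitions and 10 transversions, so Ti/Tv = 4/10 = 0.400.

0.400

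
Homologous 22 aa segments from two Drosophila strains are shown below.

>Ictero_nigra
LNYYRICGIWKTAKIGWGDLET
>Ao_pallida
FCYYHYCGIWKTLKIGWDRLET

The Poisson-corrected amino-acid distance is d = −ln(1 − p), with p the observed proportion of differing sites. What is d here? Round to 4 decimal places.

Mismatches occur at site 1 (L→F), site 2 (N→C), site 5 (R→H), site 6 (I→Y), site 13 (A→L), site 18 (G→D), site 19 (D→R).
p = 7/22 = 0.318182.
d = −ln(1 − 0.318182) = −ln(0.681818) = 0.3830.

0.3830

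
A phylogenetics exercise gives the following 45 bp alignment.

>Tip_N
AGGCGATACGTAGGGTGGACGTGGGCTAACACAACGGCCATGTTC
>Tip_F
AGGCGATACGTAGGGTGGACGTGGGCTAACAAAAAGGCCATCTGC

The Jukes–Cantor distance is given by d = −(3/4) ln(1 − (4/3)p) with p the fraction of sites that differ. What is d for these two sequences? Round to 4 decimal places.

Differing sites — 32:C/A; 35:C/A; 42:G/C; 44:T/G.
p = 4/45 = 0.088889.
d = −0.75 · ln(1 − (4/3)·0.088889) = −0.75 · ln(0.881481) = −0.75 · (-0.126152) = 0.0946.

0.0946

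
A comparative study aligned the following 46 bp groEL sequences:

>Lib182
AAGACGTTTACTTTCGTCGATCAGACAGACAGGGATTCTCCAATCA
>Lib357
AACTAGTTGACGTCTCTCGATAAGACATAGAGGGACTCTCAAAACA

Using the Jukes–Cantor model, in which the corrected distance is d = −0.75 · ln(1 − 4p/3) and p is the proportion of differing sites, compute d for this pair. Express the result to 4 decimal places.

0.3904

The sequences differ at positions 3 (G/C), 4 (A/T), 5 (C/A), 9 (T/G), 12 (T/G), 14 (T/C), 15 (C/T), 16 (G/C), 22 (C/A), 28 (G/T), 30 (C/G), 36 (T/C), 41 (C/A), 44 (T/A).
p = 14/46 = 0.304348.
d = −0.75 · ln(1 − (4/3)·0.304348) = −0.75 · ln(0.594203) = −0.75 · (-0.520534) = 0.3904.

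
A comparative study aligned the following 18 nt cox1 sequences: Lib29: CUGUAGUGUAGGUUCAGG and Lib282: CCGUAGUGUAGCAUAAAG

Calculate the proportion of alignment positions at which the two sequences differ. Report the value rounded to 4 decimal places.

0.2778

The sequences differ at positions 2 (U/C), 12 (G/C), 13 (U/A), 15 (C/A), 17 (G/A).
There are 5 differences over 18 sites, so p = 5/18 = 0.2778.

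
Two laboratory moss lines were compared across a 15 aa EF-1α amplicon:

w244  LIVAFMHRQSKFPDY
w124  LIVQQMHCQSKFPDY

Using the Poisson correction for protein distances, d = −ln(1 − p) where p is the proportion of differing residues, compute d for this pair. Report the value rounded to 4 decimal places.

The sequences differ at positions 4 (A/Q), 5 (F/Q), 8 (R/C).
p = 3/15 = 0.200000.
d = −ln(1 − 0.200000) = −ln(0.800000) = 0.2231.

0.2231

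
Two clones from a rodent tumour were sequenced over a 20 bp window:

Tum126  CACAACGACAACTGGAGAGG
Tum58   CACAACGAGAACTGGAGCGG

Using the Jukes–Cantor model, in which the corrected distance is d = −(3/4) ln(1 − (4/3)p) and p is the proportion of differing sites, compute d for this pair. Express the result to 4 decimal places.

The sequences differ at positions 9 (C/G), 18 (A/C).
p = 2/20 = 0.100000.
d = −0.75 · ln(1 − (4/3)·0.100000) = −0.75 · ln(0.866667) = −0.75 · (-0.143100) = 0.1073.

0.1073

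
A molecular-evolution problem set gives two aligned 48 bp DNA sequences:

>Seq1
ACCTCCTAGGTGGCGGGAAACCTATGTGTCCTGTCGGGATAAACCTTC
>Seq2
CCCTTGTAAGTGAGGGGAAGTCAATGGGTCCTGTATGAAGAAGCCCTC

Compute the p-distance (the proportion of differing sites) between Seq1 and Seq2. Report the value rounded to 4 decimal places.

0.3333

Differing sites — 1:A/C; 5:C/T; 6:C/G; 9:G/A; 13:G/A; 14:C/G; 20:A/G; 21:C/T; 23:T/A; 27:T/G; 35:C/A; 36:G/T; 38:G/A; 40:T/G; 43:A/G; 46:T/C.
There are 16 differences over 48 sites, so p = 16/48 = 0.3333.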